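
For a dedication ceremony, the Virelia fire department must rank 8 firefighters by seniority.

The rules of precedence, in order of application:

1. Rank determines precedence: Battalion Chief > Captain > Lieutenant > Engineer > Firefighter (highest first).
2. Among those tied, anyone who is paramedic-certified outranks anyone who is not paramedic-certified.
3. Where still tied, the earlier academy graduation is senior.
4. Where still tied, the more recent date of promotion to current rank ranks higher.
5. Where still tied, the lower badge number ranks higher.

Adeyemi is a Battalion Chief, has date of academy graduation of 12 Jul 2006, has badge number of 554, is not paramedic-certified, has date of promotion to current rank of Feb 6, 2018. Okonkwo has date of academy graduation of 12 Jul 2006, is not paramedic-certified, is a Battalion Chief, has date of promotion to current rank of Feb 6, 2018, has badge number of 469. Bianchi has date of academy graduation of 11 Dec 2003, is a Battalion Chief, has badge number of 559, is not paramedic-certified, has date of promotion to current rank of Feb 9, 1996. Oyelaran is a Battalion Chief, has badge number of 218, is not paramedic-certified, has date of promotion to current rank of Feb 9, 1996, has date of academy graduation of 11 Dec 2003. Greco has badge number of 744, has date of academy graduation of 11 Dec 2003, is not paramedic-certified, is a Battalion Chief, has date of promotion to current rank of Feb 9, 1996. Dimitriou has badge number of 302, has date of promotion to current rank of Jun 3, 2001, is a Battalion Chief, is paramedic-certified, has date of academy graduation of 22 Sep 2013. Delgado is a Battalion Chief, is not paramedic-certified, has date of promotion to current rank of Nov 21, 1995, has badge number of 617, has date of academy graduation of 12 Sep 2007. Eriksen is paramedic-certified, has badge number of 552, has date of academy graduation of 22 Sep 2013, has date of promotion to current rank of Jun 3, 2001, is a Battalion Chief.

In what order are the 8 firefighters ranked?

By rank: Dimitriou, Eriksen, Oyelaran, Bianchi, Greco, Okonkwo, Adeyemi and Delgado (Battalion Chief).
Among Dimitriou, Eriksen, Oyelaran, Bianchi, Greco, Okonkwo, Adeyemi and Delgado, paramedic-certified before not paramedic-certified: Dimitriou and Eriksen (paramedic-certified) before Oyelaran, Bianchi, Greco, Okonkwo, Adeyemi and Delgado (not paramedic-certified).
Dimitriou and Eriksen both have date of academy graduation 22 Sep 2013, so the next rule applies.
Dimitriou and Eriksen both have date of promotion to current rank Jun 3, 2001, so the next rule applies.
Among Dimitriou and Eriksen, by badge number (lower first): Dimitriou (302) before Eriksen (552).
Among Oyelaran, Bianchi, Greco, Okonkwo, Adeyemi and Delgado, by date of academy graduation (earlier first): Oyelaran, Bianchi and Greco (11 Dec 2003) before Okonkwo and Adeyemi (12 Jul 2006) before Delgado (12 Sep 2007).
Oyelaran, Bianchi and Greco all have date of promotion to current rank Feb 9, 1996, so the next rule applies.
Among Oyelaran, Bianchi and Greco, by badge number (lower first): Oyelaran (218) before Bianchi (559) before Greco (744).
Okonkwo and Adeyemi both have date of promotion to current rank Feb 6, 2018, so the next rule applies.
Among Okonkwo and Adeyemi, by badge number (lower first): Okonkwo (469) before Adeyemi (554).
Full order: Dimitriou, Eriksen, Oyelaran, Bianchi, Greco, Okonkwo, Adeyemi, Delgado.

Dimitriou, Eriksen, Oyelaran, Bianchi, Greco, Okonkwo, Adeyemi, Delgado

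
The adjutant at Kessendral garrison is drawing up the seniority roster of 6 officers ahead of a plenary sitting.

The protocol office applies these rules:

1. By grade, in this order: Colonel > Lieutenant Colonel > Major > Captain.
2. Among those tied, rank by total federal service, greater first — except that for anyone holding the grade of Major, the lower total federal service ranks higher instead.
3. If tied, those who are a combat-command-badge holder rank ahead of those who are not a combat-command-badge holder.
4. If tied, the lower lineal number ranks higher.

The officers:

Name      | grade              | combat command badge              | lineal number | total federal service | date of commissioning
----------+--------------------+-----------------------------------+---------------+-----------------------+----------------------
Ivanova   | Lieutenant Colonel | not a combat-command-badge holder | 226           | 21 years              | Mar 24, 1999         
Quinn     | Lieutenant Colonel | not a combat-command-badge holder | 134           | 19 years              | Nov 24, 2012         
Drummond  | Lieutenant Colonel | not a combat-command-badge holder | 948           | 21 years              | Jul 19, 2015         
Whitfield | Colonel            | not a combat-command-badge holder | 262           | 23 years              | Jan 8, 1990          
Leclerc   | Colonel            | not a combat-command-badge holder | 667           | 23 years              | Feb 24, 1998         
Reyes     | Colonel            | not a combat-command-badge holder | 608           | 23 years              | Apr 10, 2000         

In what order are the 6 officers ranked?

By grade: Whitfield, Reyes and Leclerc (Colonel); then Ivanova, Drummond and Quinn (Lieutenant Colonel).
Whitfield, Reyes and Leclerc all have total federal service 23 years, so the next rule applies.
Whitfield, Reyes and Leclerc are each not a combat-command-badge holder, so the next rule applies.
Among Whitfield, Reyes and Leclerc, by lineal number (lower first): Whitfield (262) before Reyes (608) before Leclerc (667).
Among Ivanova, Drummond and Quinn, by total federal service (higher first): Ivanova and Drummond (21 years) before Quinn (19 years).
Ivanova and Drummond are each not a combat-command-badge holder, so the next rule applies.
Among Ivanova and Drummond, by lineal number (lower first): Ivanova (226) before Drummond (948).
Full order: Whitfield, Reyes, Leclerc, Ivanova, Drummond, Quinn.

Whitfield, Reyes, Leclerc, Ivanova, Drummond, Quinn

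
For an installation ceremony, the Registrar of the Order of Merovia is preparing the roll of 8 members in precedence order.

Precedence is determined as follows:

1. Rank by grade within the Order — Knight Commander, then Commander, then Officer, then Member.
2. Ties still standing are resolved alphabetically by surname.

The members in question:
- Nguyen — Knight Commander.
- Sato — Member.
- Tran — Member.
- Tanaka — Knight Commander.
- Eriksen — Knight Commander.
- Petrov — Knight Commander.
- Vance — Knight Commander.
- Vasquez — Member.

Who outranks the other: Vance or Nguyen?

Nguyen

By grade within the Order: Eriksen, Nguyen, Petrov, Tanaka and Vance (Knight Commander); then Sato, Tran and Vasquez (Member).
Among Eriksen, Nguyen, Petrov, Tanaka and Vance, alphabetically by surname: Eriksen before Nguyen before Petrov before Tanaka before Vance.
Among Sato, Tran and Vasquez, alphabetically by surname: Sato before Tran before Vasquez.
So Nguyen takes precedence.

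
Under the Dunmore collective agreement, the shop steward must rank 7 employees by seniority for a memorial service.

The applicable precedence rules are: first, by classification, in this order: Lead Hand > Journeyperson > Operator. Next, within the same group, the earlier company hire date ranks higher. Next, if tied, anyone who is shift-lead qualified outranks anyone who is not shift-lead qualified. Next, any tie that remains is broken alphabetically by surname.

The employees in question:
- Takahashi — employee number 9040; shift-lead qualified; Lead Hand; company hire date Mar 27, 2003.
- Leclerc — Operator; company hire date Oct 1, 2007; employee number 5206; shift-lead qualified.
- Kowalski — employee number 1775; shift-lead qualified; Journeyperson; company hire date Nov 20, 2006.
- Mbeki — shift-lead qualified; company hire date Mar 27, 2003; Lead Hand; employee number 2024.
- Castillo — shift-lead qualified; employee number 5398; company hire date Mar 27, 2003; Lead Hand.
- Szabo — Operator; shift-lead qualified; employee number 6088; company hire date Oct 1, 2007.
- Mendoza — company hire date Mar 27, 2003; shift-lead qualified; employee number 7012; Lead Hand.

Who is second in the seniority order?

By classification: Castillo, Mbeki, Mendoza and Takahashi (Lead Hand); then Kowalski (Journeyperson); then Leclerc and Szabo (Operator).
Castillo, Mbeki, Mendoza and Takahashi all have company hire date Mar 27, 2003, so the next rule applies.
Castillo, Mbeki, Mendoza and Takahashi are each shift-lead qualified, so the next rule applies.
Among Castillo, Mbeki, Mendoza and Takahashi, alphabetically by surname: Castillo before Mbeki before Mendoza before Takahashi.
Leclerc and Szabo both have company hire date Oct 1, 2007, so the next rule applies.
Leclerc and Szabo are each shift-lead qualified, so the next rule applies.
Among Leclerc and Szabo, alphabetically by surname: Leclerc before Szabo.
Order: Castillo, Mbeki, Mendoza, Takahashi, Kowalski, Leclerc, Szabo.

Mbeki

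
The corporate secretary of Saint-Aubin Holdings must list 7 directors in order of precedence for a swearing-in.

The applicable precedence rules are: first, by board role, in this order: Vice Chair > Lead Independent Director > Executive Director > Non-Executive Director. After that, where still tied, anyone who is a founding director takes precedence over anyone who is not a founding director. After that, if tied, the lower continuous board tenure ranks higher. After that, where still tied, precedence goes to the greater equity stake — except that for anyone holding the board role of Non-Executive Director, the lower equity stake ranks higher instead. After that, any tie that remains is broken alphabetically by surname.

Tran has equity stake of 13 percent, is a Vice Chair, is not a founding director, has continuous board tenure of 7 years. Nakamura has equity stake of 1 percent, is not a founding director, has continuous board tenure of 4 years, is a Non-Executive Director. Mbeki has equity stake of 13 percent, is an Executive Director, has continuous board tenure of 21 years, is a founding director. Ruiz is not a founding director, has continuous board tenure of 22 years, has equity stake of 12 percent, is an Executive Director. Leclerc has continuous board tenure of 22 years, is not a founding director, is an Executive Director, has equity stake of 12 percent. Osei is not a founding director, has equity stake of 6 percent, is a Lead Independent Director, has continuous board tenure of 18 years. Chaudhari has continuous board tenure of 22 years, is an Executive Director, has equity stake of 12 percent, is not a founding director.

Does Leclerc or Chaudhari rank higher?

By board role: Tran (Vice Chair); then Osei (Lead Independent Director); then Mbeki, Chaudhari, Leclerc and Ruiz (Executive Director); then Nakamura (Non-Executive Director).
Among Mbeki, Chaudhari, Leclerc and Ruiz, a founding director before not a founding director: Mbeki (a founding director) before Chaudhari, Leclerc and Ruiz (not a founding director).
Chaudhari, Leclerc and Ruiz all have continuous board tenure 22 years, so the next rule applies.
Chaudhari, Leclerc and Ruiz all have equity stake 12 percent, so the next rule applies.
Among Chaudhari, Leclerc and Ruiz, alphabetically by surname: Chaudhari before Leclerc before Ruiz.
So Chaudhari takes precedence.

Chaudhari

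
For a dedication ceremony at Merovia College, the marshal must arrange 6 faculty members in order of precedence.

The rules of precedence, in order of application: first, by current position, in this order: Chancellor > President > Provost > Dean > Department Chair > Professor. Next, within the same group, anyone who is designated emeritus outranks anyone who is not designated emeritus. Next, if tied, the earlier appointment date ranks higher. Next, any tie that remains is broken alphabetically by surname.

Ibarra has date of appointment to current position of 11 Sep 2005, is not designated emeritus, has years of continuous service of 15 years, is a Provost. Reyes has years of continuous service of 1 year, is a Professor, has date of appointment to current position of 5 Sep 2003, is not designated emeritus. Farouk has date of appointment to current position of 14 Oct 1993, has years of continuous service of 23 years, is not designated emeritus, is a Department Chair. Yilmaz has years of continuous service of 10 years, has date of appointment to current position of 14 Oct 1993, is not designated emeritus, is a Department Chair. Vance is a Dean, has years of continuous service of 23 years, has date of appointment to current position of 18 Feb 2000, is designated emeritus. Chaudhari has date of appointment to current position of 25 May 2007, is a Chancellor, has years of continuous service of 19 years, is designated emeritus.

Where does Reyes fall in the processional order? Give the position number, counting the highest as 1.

By current position: Chaudhari (Chancellor); then Ibarra (Provost); then Vance (Dean); then Farouk and Yilmaz (Department Chair); then Reyes (Professor).
Farouk and Yilmaz are each not designated emeritus, so the next rule applies.
Farouk and Yilmaz both have date of appointment to current position 14 Oct 1993, so the next rule applies.
Among Farouk and Yilmaz, alphabetically by surname: Farouk before Yilmaz.
Order: Chaudhari, Ibarra, Vance, Farouk, Yilmaz, Reyes. So position 6.

6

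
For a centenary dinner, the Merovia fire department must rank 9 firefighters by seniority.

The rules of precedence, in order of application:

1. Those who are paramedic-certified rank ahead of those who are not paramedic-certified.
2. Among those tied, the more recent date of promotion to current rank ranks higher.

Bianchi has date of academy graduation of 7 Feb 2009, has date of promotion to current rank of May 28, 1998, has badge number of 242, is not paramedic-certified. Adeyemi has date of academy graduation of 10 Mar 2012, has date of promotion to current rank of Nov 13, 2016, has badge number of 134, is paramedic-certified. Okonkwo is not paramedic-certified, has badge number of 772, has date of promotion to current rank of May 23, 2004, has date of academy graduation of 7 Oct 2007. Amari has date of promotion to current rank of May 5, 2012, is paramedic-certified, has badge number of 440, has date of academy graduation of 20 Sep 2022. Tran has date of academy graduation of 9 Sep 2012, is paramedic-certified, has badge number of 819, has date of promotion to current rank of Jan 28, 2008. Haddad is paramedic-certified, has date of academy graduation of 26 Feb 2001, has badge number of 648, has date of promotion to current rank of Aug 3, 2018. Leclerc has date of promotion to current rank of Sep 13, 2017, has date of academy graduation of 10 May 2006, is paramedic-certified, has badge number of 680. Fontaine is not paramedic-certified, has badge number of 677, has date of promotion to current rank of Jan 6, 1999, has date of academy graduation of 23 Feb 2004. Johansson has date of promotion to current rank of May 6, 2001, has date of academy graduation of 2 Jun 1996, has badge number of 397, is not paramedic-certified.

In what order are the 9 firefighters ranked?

Haddad, Leclerc, Adeyemi, Amari, Tran, Okonkwo, Johansson, Fontaine, Bianchi

By the first rule: Haddad, Leclerc, Adeyemi, Amari and Tran (each paramedic-certified); then Okonkwo, Johansson, Fontaine and Bianchi (each not paramedic-certified).
Among Haddad, Leclerc, Adeyemi, Amari and Tran, by date of promotion to current rank (later first): Haddad (Aug 3, 2018) before Leclerc (Sep 13, 2017) before Adeyemi (Nov 13, 2016) before Amari (May 5, 2012) before Tran (Jan 28, 2008).
Among Okonkwo, Johansson, Fontaine and Bianchi, by date of promotion to current rank (later first): Okonkwo (May 23, 2004) before Johansson (May 6, 2001) before Fontaine (Jan 6, 1999) before Bianchi (May 28, 1998).
Full order: Haddad, Leclerc, Adeyemi, Amari, Tran, Okonkwo, Johansson, Fontaine, Bianchi.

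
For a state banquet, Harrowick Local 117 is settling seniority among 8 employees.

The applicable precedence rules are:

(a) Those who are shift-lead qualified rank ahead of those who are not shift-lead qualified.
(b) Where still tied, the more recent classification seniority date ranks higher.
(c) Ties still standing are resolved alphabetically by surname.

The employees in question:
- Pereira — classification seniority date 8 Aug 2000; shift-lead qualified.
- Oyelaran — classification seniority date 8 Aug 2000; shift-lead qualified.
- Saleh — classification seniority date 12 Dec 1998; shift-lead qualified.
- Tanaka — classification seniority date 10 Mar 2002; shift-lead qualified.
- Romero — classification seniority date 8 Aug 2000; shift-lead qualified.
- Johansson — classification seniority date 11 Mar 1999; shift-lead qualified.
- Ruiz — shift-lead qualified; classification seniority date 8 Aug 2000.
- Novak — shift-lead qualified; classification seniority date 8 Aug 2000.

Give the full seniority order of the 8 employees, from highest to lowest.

By the first rule: Tanaka, Novak, Oyelaran, Pereira, Romero, Ruiz, Johansson and Saleh (each shift-lead qualified).
Among Tanaka, Novak, Oyelaran, Pereira, Romero, Ruiz, Johansson and Saleh, by classification seniority date (later first): Tanaka (10 Mar 2002) before Novak, Oyelaran, Pereira, Romero and Ruiz (8 Aug 2000) before Johansson (11 Mar 1999) before Saleh (12 Dec 1998).
Among Novak, Oyelaran, Pereira, Romero and Ruiz, alphabetically by surname: Novak before Oyelaran before Pereira before Romero before Ruiz.
Full order: Tanaka, Novak, Oyelaran, Pereira, Romero, Ruiz, Johansson, Saleh.

Tanaka, Novak, Oyelaran, Pereira, Romero, Ruiz, Johansson, Saleh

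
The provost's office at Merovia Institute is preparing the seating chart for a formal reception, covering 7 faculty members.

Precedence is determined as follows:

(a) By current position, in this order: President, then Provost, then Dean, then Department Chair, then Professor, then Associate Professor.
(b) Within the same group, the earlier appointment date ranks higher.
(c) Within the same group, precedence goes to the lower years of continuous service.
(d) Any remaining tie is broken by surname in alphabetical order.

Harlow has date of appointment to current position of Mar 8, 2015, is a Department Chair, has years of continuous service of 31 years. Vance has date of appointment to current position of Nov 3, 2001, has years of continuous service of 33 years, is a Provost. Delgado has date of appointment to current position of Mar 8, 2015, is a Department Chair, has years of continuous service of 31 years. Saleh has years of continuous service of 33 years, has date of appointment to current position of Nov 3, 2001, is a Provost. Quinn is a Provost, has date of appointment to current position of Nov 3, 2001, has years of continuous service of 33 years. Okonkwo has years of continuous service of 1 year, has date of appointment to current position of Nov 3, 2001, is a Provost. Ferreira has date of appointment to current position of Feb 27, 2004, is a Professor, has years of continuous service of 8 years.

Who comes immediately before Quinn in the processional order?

By current position: Okonkwo, Quinn, Saleh and Vance (Provost); then Delgado and Harlow (Department Chair); then Ferreira (Professor).
Okonkwo, Quinn, Saleh and Vance all have date of appointment to current position Nov 3, 2001, so the next rule applies.
Among Okonkwo, Quinn, Saleh and Vance, by years of continuous service (lower first): Okonkwo (1 year) before Quinn, Saleh and Vance (33 years).
Among Quinn, Saleh and Vance, alphabetically by surname: Quinn before Saleh before Vance.
Delgado and Harlow both have date of appointment to current position Mar 8, 2015, so the next rule applies.
Delgado and Harlow both have years of continuous service 31 years, so the next rule applies.
Among Delgado and Harlow, alphabetically by surname: Delgado before Harlow.
Order: Okonkwo, Quinn, Saleh, Vance, Delgado, Harlow, Ferreira.

Okonkwo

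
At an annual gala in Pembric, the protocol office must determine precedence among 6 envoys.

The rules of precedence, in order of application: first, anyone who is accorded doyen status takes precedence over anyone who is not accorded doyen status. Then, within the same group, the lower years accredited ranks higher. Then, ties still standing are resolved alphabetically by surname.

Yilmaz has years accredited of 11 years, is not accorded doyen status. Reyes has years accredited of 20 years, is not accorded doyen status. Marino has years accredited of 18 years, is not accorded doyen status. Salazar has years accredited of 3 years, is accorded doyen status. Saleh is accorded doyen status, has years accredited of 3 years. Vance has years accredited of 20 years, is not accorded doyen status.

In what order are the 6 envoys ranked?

By the first rule: Salazar and Saleh (both accorded doyen status); then Yilmaz, Marino, Reyes and Vance (each not accorded doyen status).
Salazar and Saleh both have years accredited 3 years, so the next rule applies.
Among Salazar and Saleh, alphabetically by surname: Salazar before Saleh.
Among Yilmaz, Marino, Reyes and Vance, by years accredited (lower first): Yilmaz (11 years) before Marino (18 years) before Reyes and Vance (20 years).
Among Reyes and Vance, alphabetically by surname: Reyes before Vance.
Full order: Salazar, Saleh, Yilmaz, Marino, Reyes, Vance.

Salazar, Saleh, Yilmaz, Marino, Reyes, Vance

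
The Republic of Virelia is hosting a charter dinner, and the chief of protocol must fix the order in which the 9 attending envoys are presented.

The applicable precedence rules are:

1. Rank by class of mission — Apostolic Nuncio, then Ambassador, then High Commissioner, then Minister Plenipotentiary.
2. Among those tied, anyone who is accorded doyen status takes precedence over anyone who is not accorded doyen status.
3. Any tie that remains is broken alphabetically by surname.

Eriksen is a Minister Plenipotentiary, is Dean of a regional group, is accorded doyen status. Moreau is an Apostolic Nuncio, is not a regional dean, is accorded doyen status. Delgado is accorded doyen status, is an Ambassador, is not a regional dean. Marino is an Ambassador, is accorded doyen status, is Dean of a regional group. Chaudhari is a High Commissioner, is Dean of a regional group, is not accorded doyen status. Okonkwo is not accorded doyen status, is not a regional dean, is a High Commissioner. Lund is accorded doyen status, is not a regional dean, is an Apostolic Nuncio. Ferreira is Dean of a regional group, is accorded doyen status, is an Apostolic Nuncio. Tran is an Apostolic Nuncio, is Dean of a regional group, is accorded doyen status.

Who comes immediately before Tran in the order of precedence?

By class of mission: Ferreira, Lund, Moreau and Tran (Apostolic Nuncio); then Delgado and Marino (Ambassador); then Chaudhari and Okonkwo (High Commissioner); then Eriksen (Minister Plenipotentiary).
Ferreira, Lund, Moreau and Tran are each accorded doyen status, so the next rule applies.
Among Ferreira, Lund, Moreau and Tran, alphabetically by surname: Ferreira before Lund before Moreau before Tran.
Delgado and Marino are each accorded doyen status, so the next rule applies.
Among Delgado and Marino, alphabetically by surname: Delgado before Marino.
Chaudhari and Okonkwo are each not accorded doyen status, so the next rule applies.
Among Chaudhari and Okonkwo, alphabetically by surname: Chaudhari before Okonkwo.
Order: Ferreira, Lund, Moreau, Tran, Delgado, Marino, Chaudhari, Okonkwo, Eriksen.

Moreau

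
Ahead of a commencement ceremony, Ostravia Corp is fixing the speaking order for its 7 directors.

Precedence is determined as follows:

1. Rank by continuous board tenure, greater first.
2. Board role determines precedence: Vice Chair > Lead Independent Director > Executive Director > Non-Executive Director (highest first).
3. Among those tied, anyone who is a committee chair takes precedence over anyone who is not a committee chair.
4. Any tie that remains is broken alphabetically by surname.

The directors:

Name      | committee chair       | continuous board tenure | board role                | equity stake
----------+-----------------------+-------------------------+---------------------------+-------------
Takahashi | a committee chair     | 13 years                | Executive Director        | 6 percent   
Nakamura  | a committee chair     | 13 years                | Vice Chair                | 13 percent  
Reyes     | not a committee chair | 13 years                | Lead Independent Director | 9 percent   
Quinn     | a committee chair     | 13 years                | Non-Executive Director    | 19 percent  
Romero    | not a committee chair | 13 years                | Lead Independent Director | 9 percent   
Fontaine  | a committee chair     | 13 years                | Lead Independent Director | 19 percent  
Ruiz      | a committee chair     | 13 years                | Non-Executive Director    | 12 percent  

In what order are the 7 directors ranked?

Nakamura, Fontaine, Reyes, Romero, Takahashi, Quinn, Ruiz

By continuous board tenure (higher first): Nakamura, Fontaine, Reyes, Romero, Takahashi, Quinn and Ruiz (each 13 years).
Among Nakamura, Fontaine, Reyes, Romero, Takahashi, Quinn and Ruiz, by board role: Nakamura (Vice Chair) before Fontaine, Reyes and Romero (Lead Independent Director) before Takahashi (Executive Director) before Quinn and Ruiz (Non-Executive Director).
Among Fontaine, Reyes and Romero, a committee chair before not a committee chair: Fontaine (a committee chair) before Reyes and Romero (not a committee chair).
Among Reyes and Romero, alphabetically by surname: Reyes before Romero.
Quinn and Ruiz are each a committee chair, so the next rule applies.
Among Quinn and Ruiz, alphabetically by surname: Quinn before Ruiz.
Full order: Nakamura, Fontaine, Reyes, Romero, Takahashi, Quinn, Ruiz.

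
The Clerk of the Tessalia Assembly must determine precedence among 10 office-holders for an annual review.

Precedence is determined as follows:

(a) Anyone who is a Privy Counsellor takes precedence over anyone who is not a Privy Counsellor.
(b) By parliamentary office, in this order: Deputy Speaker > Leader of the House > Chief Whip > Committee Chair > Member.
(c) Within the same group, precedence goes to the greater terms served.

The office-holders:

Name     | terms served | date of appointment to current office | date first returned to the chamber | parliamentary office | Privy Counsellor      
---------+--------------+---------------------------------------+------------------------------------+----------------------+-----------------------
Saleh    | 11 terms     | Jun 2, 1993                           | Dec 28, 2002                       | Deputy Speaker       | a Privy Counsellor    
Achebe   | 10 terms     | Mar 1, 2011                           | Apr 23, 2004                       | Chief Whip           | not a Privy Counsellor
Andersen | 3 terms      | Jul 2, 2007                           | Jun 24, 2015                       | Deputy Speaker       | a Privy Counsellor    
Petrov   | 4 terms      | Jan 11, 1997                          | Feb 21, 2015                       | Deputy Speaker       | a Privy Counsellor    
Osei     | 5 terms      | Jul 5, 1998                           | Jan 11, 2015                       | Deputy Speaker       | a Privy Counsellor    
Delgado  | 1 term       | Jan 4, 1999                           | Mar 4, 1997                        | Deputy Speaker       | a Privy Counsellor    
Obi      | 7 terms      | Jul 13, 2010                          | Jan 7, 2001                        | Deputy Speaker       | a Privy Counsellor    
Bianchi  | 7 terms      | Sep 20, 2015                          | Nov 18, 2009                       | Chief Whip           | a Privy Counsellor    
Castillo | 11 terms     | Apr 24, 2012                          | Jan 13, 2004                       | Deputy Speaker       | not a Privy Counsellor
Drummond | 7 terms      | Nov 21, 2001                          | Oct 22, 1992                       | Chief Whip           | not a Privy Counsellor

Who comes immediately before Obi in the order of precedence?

Saleh

By the first rule: Saleh, Obi, Osei, Petrov, Andersen, Delgado and Bianchi (each a Privy Counsellor); then Castillo, Achebe and Drummond (each not a Privy Counsellor).
Among Saleh, Obi, Osei, Petrov, Andersen, Delgado and Bianchi, by parliamentary office: Saleh, Obi, Osei, Petrov, Andersen and Delgado (Deputy Speaker) before Bianchi (Chief Whip).
Among Saleh, Obi, Osei, Petrov, Andersen and Delgado, by terms served (higher first): Saleh (11 terms) before Obi (7 terms) before Osei (5 terms) before Petrov (4 terms) before Andersen (3 terms) before Delgado (1 term).
Among Castillo, Achebe and Drummond, by parliamentary office: Castillo (Deputy Speaker) before Achebe and Drummond (Chief Whip).
Among Achebe and Drummond, by terms served (higher first): Achebe (10 terms) before Drummond (7 terms).
Order: Saleh, Obi, Osei, Petrov, Andersen, Delgado, Bianchi, Castillo, Achebe, Drummond.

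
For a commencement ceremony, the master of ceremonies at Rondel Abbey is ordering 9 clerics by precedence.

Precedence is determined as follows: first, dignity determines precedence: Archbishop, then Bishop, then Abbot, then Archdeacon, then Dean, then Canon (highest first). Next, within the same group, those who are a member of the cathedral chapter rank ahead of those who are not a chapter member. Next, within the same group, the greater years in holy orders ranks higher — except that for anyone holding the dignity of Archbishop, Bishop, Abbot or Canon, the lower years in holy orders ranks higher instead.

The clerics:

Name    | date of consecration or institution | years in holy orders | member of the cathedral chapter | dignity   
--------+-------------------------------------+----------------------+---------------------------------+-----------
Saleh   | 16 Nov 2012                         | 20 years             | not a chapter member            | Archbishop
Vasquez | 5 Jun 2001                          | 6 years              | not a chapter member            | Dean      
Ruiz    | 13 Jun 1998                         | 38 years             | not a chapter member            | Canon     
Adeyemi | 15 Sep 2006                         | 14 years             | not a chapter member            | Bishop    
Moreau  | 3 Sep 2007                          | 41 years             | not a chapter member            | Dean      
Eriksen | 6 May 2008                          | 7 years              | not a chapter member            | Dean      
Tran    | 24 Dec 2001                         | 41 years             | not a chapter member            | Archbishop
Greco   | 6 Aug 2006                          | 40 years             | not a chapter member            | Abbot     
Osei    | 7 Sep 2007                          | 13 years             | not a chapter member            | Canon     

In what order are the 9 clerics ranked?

By dignity: Saleh and Tran (Archbishop); then Adeyemi (Bishop); then Greco (Abbot); then Moreau, Eriksen and Vasquez (Dean); then Osei and Ruiz (Canon).
Saleh and Tran are each not a chapter member, so the next rule applies.
Among Saleh and Tran, by years in holy orders (lower first) (reversed rule for this group): Saleh (20 years) before Tran (41 years).
Moreau, Eriksen and Vasquez are each not a chapter member, so the next rule applies.
Among Moreau, Eriksen and Vasquez, by years in holy orders (higher first): Moreau (41 years) before Eriksen (7 years) before Vasquez (6 years).
Osei and Ruiz are each not a chapter member, so the next rule applies.
Among Osei and Ruiz, by years in holy orders (lower first) (reversed rule for this group): Osei (13 years) before Ruiz (38 years).
Full order: Saleh, Tran, Adeyemi, Greco, Moreau, Eriksen, Vasquez, Osei, Ruiz.

Saleh, Tran, Adeyemi, Greco, Moreau, Eriksen, Vasquez, Osei, Ruiz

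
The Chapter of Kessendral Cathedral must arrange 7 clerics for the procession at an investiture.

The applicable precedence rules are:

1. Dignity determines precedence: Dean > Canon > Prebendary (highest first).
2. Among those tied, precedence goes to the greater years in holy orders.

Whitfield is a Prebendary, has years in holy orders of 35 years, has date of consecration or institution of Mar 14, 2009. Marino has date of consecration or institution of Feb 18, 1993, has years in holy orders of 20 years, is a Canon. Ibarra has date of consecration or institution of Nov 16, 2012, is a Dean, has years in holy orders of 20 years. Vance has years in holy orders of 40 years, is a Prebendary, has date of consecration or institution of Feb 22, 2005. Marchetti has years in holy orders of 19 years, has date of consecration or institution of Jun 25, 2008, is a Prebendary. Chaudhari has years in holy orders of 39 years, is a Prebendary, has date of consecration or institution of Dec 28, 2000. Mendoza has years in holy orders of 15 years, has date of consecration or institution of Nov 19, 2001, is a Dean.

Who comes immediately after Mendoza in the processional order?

Marino

By dignity: Ibarra and Mendoza (Dean); then Marino (Canon); then Vance, Chaudhari, Whitfield and Marchetti (Prebendary).
Among Ibarra and Mendoza, by years in holy orders (higher first): Ibarra (20 years) before Mendoza (15 years).
Among Vance, Chaudhari, Whitfield and Marchetti, by years in holy orders (higher first): Vance (40 years) before Chaudhari (39 years) before Whitfield (35 years) before Marchetti (19 years).
Order: Ibarra, Mendoza, Marino, Vance, Chaudhari, Whitfield, Marchetti.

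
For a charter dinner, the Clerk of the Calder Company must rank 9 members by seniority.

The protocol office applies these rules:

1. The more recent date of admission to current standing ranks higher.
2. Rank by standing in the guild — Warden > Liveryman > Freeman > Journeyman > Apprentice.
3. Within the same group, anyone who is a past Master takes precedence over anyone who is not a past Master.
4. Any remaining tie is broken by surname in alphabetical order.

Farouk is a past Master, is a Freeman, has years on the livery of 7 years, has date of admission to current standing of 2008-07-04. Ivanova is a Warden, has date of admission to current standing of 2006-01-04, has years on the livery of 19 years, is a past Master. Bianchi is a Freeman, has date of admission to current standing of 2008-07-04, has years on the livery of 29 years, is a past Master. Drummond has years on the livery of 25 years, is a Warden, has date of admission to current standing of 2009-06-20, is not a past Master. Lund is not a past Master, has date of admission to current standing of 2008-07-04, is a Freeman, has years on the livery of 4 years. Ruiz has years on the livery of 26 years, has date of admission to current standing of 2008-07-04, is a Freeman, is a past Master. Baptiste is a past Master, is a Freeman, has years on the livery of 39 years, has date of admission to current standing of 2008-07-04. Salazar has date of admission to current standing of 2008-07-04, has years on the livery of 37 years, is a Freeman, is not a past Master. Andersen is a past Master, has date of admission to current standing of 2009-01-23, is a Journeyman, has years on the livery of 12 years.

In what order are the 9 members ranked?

Drummond, Andersen, Baptiste, Bianchi, Farouk, Ruiz, Lund, Salazar, Ivanova

By date of admission to current standing (later first): Drummond (2009-06-20); then Andersen (2009-01-23); then Baptiste, Bianchi, Farouk, Ruiz, Lund and Salazar (each 2008-07-04); then Ivanova (2006-01-04).
Baptiste, Bianchi, Farouk, Ruiz, Lund and Salazar are each Freeman, so the next rule applies.
Among Baptiste, Bianchi, Farouk, Ruiz, Lund and Salazar, a past Master before not a past Master: Baptiste, Bianchi, Farouk and Ruiz (a past Master) before Lund and Salazar (not a past Master).
Among Baptiste, Bianchi, Farouk and Ruiz, alphabetically by surname: Baptiste before Bianchi before Farouk before Ruiz.
Among Lund and Salazar, alphabetically by surname: Lund before Salazar.
Full order: Drummond, Andersen, Baptiste, Bianchi, Farouk, Ruiz, Lund, Salazar, Ivanova.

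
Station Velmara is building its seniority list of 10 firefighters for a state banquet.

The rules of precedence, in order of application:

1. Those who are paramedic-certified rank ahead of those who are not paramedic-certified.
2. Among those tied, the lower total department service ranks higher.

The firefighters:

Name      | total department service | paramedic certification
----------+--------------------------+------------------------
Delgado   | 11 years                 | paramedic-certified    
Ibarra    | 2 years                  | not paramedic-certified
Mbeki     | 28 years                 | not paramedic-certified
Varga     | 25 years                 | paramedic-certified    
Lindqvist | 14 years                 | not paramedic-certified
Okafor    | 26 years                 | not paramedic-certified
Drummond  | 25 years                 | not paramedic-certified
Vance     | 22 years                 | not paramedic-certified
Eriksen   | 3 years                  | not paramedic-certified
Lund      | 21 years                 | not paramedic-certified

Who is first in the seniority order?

Delgado

By the first rule: Delgado and Varga (both paramedic-certified); then Ibarra, Eriksen, Lindqvist, Lund, Vance, Drummond, Okafor and Mbeki (each not paramedic-certified).
Among Delgado and Varga, by total department service (lower first): Delgado (11 years) before Varga (25 years).
Among Ibarra, Eriksen, Lindqvist, Lund, Vance, Drummond, Okafor and Mbeki, by total department service (lower first): Ibarra (2 years) before Eriksen (3 years) before Lindqvist (14 years) before Lund (21 years) before Vance (22 years) before Drummond (25 years) before Okafor (26 years) before Mbeki (28 years).
Order: Delgado, Varga, Ibarra, Eriksen, Lindqvist, Lund, Vance, Drummond, Okafor, Mbeki.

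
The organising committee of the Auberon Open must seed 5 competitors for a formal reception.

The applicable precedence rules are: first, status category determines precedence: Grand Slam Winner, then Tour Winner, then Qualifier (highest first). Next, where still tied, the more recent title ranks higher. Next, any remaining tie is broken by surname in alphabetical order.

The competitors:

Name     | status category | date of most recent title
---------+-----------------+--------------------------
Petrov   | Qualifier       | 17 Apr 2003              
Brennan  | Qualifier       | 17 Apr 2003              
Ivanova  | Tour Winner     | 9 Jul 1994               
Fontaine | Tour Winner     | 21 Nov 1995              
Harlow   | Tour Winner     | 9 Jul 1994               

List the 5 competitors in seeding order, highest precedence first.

Fontaine, Harlow, Ivanova, Brennan, Petrov

By status category: Fontaine, Harlow and Ivanova (Tour Winner); then Brennan and Petrov (Qualifier).
Among Fontaine, Harlow and Ivanova, by date of most recent title (later first): Fontaine (21 Nov 1995) before Harlow and Ivanova (9 Jul 1994).
Among Harlow and Ivanova, alphabetically by surname: Harlow before Ivanova.
Brennan and Petrov both have date of most recent title 17 Apr 2003, so the next rule applies.
Among Brennan and Petrov, alphabetically by surname: Brennan before Petrov.
Full order: Fontaine, Harlow, Ivanova, Brennan, Petrov.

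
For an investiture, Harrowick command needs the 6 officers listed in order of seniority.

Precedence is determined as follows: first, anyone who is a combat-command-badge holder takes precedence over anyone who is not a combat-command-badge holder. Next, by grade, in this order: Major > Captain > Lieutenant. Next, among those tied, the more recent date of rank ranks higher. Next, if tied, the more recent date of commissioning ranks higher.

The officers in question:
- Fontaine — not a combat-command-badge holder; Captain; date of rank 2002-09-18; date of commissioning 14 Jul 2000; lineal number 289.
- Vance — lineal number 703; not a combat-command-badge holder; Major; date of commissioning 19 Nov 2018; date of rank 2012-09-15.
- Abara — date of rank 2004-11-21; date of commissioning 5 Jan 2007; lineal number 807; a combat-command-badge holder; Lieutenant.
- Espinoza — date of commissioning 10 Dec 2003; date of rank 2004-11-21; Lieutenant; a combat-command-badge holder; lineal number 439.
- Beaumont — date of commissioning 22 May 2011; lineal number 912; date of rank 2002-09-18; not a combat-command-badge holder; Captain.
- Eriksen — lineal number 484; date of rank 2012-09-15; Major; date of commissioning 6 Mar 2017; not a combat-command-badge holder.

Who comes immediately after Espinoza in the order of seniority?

By the first rule: Abara and Espinoza (both a combat-command-badge holder); then Vance, Eriksen, Beaumont and Fontaine (each not a combat-command-badge holder).
Abara and Espinoza are each Lieutenant, so the next rule applies.
Abara and Espinoza both have date of rank 2004-11-21, so the next rule applies.
Among Abara and Espinoza, by date of commissioning (later first): Abara (5 Jan 2007) before Espinoza (10 Dec 2003).
Among Vance, Eriksen, Beaumont and Fontaine, by grade: Vance and Eriksen (Major) before Beaumont and Fontaine (Captain).
Vance and Eriksen both have date of rank 2012-09-15, so the next rule applies.
Among Vance and Eriksen, by date of commissioning (later first): Vance (19 Nov 2018) before Eriksen (6 Mar 2017).
Beaumont and Fontaine both have date of rank 2002-09-18, so the next rule applies.
Among Beaumont and Fontaine, by date of commissioning (later first): Beaumont (22 May 2011) before Fontaine (14 Jul 2000).
Order: Abara, Espinoza, Vance, Eriksen, Beaumont, Fontaine.

Vance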